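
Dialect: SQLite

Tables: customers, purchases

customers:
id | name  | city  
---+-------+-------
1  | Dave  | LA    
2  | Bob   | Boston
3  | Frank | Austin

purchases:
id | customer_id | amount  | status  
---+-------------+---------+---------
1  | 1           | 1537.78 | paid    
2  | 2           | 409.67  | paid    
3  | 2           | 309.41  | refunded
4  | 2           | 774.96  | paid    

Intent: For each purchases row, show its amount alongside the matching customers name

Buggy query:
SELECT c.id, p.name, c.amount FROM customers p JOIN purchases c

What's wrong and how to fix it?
Bug: Missing join condition: each purchases row is matched to all customers rows instead of just its own

Fix: Add ON c.customer_id = p.id to the JOIN

Corrected query:
SELECT c.id, p.name, c.amount FROM customers p JOIN purchases c ON c.customer_id = p.id

Result:
id | name | amount 
---+------+--------
1  | Dave | 1537.78
2  | Bob  | 409.67 
3  | Bob  | 309.41 
4  | Bob  | 774.96 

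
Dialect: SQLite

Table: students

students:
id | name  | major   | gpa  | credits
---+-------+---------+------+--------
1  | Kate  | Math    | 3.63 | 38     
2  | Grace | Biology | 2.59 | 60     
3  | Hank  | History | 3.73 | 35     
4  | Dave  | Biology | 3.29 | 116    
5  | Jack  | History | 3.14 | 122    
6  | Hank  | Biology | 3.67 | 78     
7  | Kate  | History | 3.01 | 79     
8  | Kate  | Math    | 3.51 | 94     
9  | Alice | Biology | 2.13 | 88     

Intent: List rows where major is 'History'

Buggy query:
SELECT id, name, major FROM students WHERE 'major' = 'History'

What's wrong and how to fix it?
Bug: Single quotes denote string literals in SQL; the column name is being compared as a constant string

Fix: Remove the quotes around the column name (or use double quotes for an identifier)

Corrected query:
SELECT id, name, major FROM students WHERE major = 'History'

Result:
id | name | major  
---+------+--------
3  | Hank | History
5  | Jack | History
7  | Kate | History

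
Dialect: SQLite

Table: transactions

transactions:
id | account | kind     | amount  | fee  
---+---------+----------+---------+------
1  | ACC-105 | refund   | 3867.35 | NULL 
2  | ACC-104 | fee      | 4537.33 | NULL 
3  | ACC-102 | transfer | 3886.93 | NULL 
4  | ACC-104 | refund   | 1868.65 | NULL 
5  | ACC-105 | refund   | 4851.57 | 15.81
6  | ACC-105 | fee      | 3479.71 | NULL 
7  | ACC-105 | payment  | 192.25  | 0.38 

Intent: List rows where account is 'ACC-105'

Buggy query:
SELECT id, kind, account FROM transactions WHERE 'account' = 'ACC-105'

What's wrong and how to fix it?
Bug: Single quotes denote string literals in SQL; the column name is being compared as a constant string

Fix: Reference the column as account without single quotes

Corrected query:
SELECT id, kind, account FROM transactions WHERE account = 'ACC-105'

Result:
id | kind    | account
---+---------+--------
1  | refund  | ACC-105
5  | refund  | ACC-105
6  | fee     | ACC-105
7  | payment | ACC-105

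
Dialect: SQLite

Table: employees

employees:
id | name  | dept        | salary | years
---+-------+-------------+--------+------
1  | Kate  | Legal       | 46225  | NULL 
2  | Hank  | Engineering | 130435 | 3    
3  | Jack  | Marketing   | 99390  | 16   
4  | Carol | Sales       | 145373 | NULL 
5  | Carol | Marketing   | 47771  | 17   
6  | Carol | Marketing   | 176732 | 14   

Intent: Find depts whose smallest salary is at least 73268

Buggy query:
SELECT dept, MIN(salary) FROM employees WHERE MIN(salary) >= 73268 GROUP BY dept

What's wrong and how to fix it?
Bug: Aggregates like MIN are computed per group after WHERE runs

Fix: Replace WHERE with HAVING after the GROUP BY

Corrected query:
SELECT dept, MIN(salary) FROM employees GROUP BY dept HAVING MIN(salary) >= 73268

Result:
dept        | MIN(salary)
------------+------------
Engineering | 130435     
Sales       | 145373     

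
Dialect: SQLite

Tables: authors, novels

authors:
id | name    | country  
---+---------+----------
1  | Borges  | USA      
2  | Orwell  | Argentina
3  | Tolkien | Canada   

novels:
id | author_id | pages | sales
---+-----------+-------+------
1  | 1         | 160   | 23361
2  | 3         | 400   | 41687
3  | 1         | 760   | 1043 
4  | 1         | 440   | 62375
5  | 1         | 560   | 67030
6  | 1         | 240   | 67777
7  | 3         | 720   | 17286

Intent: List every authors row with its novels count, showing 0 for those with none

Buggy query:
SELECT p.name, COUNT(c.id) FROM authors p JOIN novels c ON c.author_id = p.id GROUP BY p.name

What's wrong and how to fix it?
Bug: An inner join excludes parents with zero children

Fix: Use LEFT JOIN so parents without children still appear (COUNT(c.id) gives 0)

Corrected query:
SELECT p.name, COUNT(c.id) FROM authors p LEFT JOIN novels c ON c.author_id = p.id GROUP BY p.name

Result:
name    | COUNT(c.id)
--------+------------
Borges  | 5          
Orwell  | 0          
Tolkien | 2          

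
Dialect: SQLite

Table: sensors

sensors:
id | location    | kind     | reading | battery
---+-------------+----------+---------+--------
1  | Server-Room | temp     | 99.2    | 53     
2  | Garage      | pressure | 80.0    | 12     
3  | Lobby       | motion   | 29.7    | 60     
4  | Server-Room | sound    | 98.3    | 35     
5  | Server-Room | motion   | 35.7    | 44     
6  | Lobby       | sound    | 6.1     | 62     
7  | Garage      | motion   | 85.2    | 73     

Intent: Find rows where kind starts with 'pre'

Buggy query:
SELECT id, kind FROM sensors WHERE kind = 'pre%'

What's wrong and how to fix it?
Bug: Wildcards only work with LIKE; '=' treats '%' as a literal character

Fix: Use LIKE for wildcard pattern matching

Corrected query:
SELECT id, kind FROM sensors WHERE kind LIKE 'pre%'

Result:
id | kind    
---+---------
2  | pressure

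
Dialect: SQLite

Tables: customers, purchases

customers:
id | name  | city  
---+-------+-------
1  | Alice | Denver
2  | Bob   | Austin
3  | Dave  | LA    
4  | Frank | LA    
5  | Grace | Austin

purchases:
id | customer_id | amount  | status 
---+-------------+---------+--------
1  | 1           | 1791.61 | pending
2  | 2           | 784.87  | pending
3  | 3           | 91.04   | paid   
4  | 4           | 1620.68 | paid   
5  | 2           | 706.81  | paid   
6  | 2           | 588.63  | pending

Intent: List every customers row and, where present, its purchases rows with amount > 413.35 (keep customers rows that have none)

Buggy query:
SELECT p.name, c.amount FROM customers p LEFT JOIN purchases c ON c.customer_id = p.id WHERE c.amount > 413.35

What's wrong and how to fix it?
Bug: Filtering c.amount in WHERE discards the NULL rows produced by LEFT JOIN, turning it into an inner join

Fix: Move the right-table condition into the ON clause so unmatched parents are kept

Corrected query:
SELECT p.name, c.amount FROM customers p LEFT JOIN purchases c ON c.customer_id = p.id AND c.amount > 413.35

Result:
name  | amount 
------+--------
Alice | 1791.61
Bob   | 588.63 
Bob   | 706.81 
Bob   | 784.87 
Dave  | NULL   
Frank | 1620.68
Grace | NULL   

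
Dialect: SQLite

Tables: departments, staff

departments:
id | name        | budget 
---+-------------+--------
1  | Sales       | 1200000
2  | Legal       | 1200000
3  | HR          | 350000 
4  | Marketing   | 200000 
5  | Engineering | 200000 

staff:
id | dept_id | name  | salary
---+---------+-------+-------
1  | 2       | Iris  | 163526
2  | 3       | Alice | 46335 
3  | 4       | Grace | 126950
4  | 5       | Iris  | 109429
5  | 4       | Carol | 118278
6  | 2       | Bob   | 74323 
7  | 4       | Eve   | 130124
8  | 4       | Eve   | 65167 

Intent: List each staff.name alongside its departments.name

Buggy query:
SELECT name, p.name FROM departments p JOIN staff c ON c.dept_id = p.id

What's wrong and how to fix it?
Bug: Both tables have a 'name' column; the unqualified reference is ambiguous

Fix: Qualify the column with its table alias (c.name)

Corrected query:
SELECT c.name, p.name FROM departments p JOIN staff c ON c.dept_id = p.id

Result:
name  | name       
------+------------
Iris  | Legal      
Alice | HR         
Grace | Marketing  
Iris  | Engineering
Carol | Marketing  
Bob   | Legal      
Eve   | Marketing  
Eve   | Marketing  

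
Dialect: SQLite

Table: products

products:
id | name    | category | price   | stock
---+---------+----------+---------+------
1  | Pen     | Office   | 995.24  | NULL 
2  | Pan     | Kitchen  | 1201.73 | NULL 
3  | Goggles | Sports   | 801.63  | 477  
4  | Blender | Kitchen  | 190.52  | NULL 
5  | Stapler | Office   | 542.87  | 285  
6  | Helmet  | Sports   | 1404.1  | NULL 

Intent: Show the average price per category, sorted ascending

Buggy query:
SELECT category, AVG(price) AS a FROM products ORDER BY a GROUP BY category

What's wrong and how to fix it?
Bug: GROUP BY must precede ORDER BY

Fix: Move ORDER BY to the end, after GROUP BY

Corrected query:
SELECT category, AVG(price) AS a FROM products GROUP BY category ORDER BY a

Result:
category | a       
---------+---------
Kitchen  | 696.125 
Office   | 769.055 
Sports   | 1102.865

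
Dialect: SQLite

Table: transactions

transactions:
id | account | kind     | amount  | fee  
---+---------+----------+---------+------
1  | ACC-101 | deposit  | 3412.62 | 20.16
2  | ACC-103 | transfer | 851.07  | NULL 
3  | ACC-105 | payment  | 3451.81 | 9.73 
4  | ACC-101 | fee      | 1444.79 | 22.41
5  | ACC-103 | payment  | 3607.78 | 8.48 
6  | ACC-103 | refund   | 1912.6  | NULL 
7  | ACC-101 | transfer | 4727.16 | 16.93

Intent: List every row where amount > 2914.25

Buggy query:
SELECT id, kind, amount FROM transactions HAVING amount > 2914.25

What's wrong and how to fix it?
Bug: HAVING filters the output of aggregation, but this query has no GROUP BY and no aggregate functions, so SQLite rejects it (HAVING clause on a non-aggregate query); the condition here is per row

Fix: Replace HAVING with WHERE since the condition applies to individual rows

Corrected query:
SELECT id, kind, amount FROM transactions WHERE amount > 2914.25

Result:
id | kind     | amount 
---+----------+--------
1  | deposit  | 3412.62
3  | payment  | 3451.81
5  | payment  | 3607.78
7  | transfer | 4727.16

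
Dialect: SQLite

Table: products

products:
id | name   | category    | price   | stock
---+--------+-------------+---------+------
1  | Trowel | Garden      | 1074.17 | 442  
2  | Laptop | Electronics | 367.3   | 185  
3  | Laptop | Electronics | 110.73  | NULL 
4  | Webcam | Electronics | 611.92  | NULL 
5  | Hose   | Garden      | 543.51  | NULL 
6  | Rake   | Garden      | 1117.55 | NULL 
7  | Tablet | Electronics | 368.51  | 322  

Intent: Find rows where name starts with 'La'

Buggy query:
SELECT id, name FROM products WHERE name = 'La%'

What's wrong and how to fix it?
Bug: '=' compares the literal string including the % character; pattern matching needs LIKE

Fix: Use LIKE for wildcard pattern matching

Corrected query:
SELECT id, name FROM products WHERE name LIKE 'La%'

Result:
id | name  
---+-------
2  | Laptop
3  | Laptop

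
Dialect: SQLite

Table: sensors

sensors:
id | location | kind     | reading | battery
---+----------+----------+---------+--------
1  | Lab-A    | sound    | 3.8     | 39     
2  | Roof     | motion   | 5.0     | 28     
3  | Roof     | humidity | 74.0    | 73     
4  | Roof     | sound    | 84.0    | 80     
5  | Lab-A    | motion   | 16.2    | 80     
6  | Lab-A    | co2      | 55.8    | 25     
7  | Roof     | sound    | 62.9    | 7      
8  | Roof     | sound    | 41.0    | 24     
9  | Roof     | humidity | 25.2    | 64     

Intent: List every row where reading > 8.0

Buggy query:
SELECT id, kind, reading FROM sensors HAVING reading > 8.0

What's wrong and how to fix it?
Bug: HAVING filters the output of aggregation, but this query has no GROUP BY and no aggregate functions, so SQLite rejects it (HAVING clause on a non-aggregate query); the condition here is per row

Fix: Replace HAVING with WHERE since the condition applies to individual rows

Corrected query:
SELECT id, kind, reading FROM sensors WHERE reading > 8.0

Result:
id | kind     | reading
---+----------+--------
3  | humidity | 74     
4  | sound    | 84     
5  | motion   | 16.2   
6  | co2      | 55.8   
7  | sound    | 62.9   
8  | sound    | 41     
9  | humidity | 25.2   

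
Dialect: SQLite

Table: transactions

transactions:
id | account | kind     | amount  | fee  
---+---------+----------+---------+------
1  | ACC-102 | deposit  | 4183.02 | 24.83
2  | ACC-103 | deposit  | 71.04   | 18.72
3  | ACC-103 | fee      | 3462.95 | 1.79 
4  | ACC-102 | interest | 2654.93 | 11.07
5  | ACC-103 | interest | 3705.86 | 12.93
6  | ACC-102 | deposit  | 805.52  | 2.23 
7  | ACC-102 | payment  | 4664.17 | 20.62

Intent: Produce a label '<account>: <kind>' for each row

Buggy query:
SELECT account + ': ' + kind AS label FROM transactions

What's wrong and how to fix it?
Bug: SQLite uses || for string concatenation; + coerces text to numbers (yielding 0)

Fix: Use the || operator for string concatenation

Corrected query:
SELECT account || ': ' || kind AS label FROM transactions

Result:
label            
-----------------
ACC-102: deposit 
ACC-103: deposit 
ACC-103: fee     
ACC-102: interest
ACC-103: interest
ACC-102: deposit 
ACC-102: payment 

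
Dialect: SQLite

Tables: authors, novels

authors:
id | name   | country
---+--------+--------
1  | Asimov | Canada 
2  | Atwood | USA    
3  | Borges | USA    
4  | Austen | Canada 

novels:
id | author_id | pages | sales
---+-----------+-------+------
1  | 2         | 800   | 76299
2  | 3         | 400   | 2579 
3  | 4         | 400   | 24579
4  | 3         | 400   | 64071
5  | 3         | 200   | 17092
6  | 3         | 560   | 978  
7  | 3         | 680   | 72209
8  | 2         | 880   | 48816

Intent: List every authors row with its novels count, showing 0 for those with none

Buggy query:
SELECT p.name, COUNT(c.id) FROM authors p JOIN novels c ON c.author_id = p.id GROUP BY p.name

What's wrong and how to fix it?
Bug: INNER JOIN drops authors rows that have no matching novels rows

Fix: Use LEFT JOIN so parents without children still appear (COUNT(c.id) gives 0)

Corrected query:
SELECT p.name, COUNT(c.id) FROM authors p LEFT JOIN novels c ON c.author_id = p.id GROUP BY p.name

Result:
name   | COUNT(c.id)
-------+------------
Asimov | 0          
Atwood | 2          
Austen | 1          
Borges | 5          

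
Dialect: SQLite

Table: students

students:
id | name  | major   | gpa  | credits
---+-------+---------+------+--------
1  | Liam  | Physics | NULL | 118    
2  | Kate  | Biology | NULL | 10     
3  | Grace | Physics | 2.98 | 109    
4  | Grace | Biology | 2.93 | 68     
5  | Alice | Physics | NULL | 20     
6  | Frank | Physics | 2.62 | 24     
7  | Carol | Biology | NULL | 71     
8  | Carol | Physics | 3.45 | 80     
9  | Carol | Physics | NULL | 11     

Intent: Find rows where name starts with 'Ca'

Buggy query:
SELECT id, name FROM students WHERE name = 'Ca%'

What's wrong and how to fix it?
Bug: '=' compares the literal string including the % character; pattern matching needs LIKE

Fix: Use LIKE for wildcard pattern matching

Corrected query:
SELECT id, name FROM students WHERE name LIKE 'Ca%'

Result:
id | name 
---+------
7  | Carol
8  | Carol
9  | Carol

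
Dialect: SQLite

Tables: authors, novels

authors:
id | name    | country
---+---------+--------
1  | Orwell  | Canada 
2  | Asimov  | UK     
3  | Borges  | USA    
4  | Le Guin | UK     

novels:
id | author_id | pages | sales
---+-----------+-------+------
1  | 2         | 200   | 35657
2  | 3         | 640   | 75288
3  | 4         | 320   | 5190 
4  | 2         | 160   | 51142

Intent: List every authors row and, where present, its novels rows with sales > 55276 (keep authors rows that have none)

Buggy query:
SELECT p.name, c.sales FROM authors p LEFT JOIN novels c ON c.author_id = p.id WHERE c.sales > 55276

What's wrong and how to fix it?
Bug: A WHERE condition on the right-hand table after LEFT JOIN drops unmatched parents

Fix: Put 'c.sales > 55276' in the JOIN's ON clause instead of WHERE

Corrected query:
SELECT p.name, c.sales FROM authors p LEFT JOIN novels c ON c.author_id = p.id AND c.sales > 55276

Result:
name    | sales
--------+------
Orwell  | NULL 
Asimov  | NULL 
Borges  | 75288
Le Guin | NULL 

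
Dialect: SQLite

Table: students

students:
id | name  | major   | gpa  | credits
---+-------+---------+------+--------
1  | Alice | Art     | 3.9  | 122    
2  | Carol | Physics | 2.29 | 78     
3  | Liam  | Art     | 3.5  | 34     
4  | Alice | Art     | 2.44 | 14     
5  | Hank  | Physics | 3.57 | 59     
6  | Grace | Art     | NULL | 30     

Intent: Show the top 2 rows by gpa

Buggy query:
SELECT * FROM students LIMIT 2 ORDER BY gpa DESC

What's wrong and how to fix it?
Bug: LIMIT must come after ORDER BY

Fix: Sort with ORDER BY, then apply LIMIT

Corrected query:
SELECT * FROM students ORDER BY gpa DESC LIMIT 2

Result:
id | name  | major   | gpa  | credits
---+-------+---------+------+--------
1  | Alice | Art     | 3.9  | 122    
5  | Hank  | Physics | 3.57 | 59     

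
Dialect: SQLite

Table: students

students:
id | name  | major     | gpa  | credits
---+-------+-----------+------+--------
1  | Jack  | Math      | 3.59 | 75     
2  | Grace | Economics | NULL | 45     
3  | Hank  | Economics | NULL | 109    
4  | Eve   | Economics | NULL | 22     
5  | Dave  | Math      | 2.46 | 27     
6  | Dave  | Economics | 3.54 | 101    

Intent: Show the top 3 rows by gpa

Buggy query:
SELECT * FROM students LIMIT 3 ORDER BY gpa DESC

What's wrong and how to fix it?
Bug: ORDER BY cannot follow LIMIT; LIMIT is the final clause

Fix: Sort with ORDER BY, then apply LIMIT

Corrected query:
SELECT * FROM students ORDER BY gpa DESC LIMIT 3

Result:
id | name | major     | gpa  | credits
---+------+-----------+------+--------
1  | Jack | Math      | 3.59 | 75     
6  | Dave | Economics | 3.54 | 101    
5  | Dave | Math      | 2.46 | 27     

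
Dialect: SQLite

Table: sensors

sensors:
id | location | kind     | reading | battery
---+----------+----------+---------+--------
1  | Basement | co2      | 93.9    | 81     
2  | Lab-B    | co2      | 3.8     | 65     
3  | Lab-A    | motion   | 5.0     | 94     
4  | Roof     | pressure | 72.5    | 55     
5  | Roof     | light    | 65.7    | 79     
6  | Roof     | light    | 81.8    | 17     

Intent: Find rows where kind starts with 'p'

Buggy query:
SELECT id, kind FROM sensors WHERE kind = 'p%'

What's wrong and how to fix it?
Bug: Wildcards only work with LIKE; '=' treats '%' as a literal character

Fix: Replace '=' with LIKE so 'p%' is treated as a pattern

Corrected query:
SELECT id, kind FROM sensors WHERE kind LIKE 'p%'

Result:
id | kind    
---+---------
4  | pressure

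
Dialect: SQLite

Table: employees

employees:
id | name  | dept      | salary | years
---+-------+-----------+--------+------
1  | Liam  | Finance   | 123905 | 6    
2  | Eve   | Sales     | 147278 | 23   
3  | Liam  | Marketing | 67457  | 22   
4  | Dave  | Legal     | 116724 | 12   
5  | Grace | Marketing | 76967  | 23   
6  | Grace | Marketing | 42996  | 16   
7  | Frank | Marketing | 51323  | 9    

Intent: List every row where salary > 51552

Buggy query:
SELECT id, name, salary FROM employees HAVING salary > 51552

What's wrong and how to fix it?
Bug: This is a non-aggregate query (no GROUP BY, no aggregates), so in SQLite the HAVING clause is invalid here; a row-level condition belongs in WHERE

Fix: Use WHERE for row-level filtering

Corrected query:
SELECT id, name, salary FROM employees WHERE salary > 51552

Result:
id | name  | salary
---+-------+-------
1  | Liam  | 123905
2  | Eve   | 147278
3  | Liam  | 67457 
4  | Dave  | 116724
5  | Grace | 76967 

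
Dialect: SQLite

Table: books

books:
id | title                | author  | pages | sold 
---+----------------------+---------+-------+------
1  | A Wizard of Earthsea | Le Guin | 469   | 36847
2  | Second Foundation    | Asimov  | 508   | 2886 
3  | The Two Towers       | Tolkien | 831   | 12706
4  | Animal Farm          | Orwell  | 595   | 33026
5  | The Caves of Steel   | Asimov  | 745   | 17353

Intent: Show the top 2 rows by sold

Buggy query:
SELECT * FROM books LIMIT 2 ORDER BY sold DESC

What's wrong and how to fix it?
Bug: LIMIT must come after ORDER BY

Fix: Swap the clauses: ORDER BY first, then LIMIT

Corrected query:
SELECT * FROM books ORDER BY sold DESC LIMIT 2

Result:
id | title                | author  | pages | sold 
---+----------------------+---------+-------+------
1  | A Wizard of Earthsea | Le Guin | 469   | 36847
4  | Animal Farm          | Orwell  | 595   | 33026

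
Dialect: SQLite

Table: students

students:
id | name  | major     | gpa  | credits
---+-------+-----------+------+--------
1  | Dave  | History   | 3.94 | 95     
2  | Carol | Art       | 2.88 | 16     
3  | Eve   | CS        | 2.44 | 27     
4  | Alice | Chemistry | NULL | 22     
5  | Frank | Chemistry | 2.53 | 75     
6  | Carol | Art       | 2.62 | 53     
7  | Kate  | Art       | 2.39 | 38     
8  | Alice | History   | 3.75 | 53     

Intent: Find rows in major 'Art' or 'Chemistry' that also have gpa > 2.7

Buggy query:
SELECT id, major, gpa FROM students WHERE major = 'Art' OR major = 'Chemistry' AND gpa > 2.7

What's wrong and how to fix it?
Bug: Without parentheses, AND is evaluated before OR, so the gpa filter only applies to the 'Chemistry' branch

Fix: Group the OR with parentheses (or use IN), then AND the threshold

Corrected query:
SELECT id, major, gpa FROM students WHERE (major = 'Art' OR major = 'Chemistry') AND gpa > 2.7

Result:
id | major | gpa 
---+-------+-----
2  | Art   | 2.88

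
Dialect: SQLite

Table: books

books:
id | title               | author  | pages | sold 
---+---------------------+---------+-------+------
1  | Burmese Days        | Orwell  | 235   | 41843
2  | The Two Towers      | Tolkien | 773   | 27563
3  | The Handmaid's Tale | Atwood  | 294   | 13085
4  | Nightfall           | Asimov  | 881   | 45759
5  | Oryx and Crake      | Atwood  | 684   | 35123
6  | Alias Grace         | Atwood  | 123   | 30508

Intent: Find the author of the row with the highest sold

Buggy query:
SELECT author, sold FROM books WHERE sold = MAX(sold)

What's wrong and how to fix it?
Bug: MAX(sold) is an aggregate and cannot be used directly in WHERE

Fix: Use a subquery: WHERE sold = (SELECT MAX(sold) FROM books)

Corrected query:
SELECT author, sold FROM books WHERE sold = (SELECT MAX(sold) FROM books)

Result:
author | sold 
-------+------
Asimov | 45759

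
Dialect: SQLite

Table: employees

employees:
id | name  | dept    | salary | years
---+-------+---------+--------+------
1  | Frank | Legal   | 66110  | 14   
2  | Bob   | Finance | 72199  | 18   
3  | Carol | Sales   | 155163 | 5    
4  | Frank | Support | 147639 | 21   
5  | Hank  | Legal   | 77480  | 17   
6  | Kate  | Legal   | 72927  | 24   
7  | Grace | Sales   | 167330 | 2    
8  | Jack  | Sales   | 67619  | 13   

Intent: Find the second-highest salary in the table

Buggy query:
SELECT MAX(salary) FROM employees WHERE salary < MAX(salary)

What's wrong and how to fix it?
Bug: MAX(salary) on the right of the comparison is an aggregate-in-WHERE error

Fix: Compute the overall MAX in a subquery, then take MAX of rows below it

Corrected query:
SELECT MAX(salary) FROM employees WHERE salary < (SELECT MAX(salary) FROM employees)

Result:
MAX(salary)
-----------
155163     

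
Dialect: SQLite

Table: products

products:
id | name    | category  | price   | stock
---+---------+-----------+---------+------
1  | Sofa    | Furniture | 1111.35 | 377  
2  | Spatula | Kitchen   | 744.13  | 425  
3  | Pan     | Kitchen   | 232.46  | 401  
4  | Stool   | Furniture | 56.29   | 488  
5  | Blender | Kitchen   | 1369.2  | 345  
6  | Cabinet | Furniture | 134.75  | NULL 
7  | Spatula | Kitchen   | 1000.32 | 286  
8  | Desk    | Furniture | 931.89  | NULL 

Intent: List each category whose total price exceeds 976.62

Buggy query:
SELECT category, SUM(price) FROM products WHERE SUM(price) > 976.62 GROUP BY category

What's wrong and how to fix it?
Bug: Aggregate functions cannot appear in a WHERE clause

Fix: Move the aggregate condition to a HAVING clause

Corrected query:
SELECT category, SUM(price) FROM products GROUP BY category HAVING SUM(price) > 976.62

Result:
category  | SUM(price)
----------+-----------
Furniture | 2234.28   
Kitchen   | 3346.11   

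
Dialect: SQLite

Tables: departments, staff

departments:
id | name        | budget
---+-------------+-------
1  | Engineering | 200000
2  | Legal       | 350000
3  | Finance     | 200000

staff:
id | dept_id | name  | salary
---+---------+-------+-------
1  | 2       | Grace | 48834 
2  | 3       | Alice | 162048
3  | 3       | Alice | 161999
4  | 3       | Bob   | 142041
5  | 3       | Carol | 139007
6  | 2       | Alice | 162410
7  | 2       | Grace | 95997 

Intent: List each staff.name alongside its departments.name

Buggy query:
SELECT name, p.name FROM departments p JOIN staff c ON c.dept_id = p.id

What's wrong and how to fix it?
Bug: 'name' exists in both joined tables, so the database can't tell which one is meant

Fix: Qualify the column with its table alias (c.name)

Corrected query:
SELECT c.name, p.name FROM departments p JOIN staff c ON c.dept_id = p.id

Result:
name  | name   
------+--------
Grace | Legal  
Alice | Finance
Alice | Finance
Bob   | Finance
Carol | Finance
Alice | Legal  
Grace | Legal  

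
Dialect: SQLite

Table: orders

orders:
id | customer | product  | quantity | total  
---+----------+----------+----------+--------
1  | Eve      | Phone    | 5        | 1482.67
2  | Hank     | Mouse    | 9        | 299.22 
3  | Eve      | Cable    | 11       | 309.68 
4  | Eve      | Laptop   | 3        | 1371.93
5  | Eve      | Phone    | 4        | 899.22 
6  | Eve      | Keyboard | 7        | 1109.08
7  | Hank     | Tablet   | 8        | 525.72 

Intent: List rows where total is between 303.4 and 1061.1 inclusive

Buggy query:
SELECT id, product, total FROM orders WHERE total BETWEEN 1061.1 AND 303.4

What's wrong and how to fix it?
Bug: BETWEEN expects the lower bound first; with 1061.1 AND 303.4 the range is empty

Fix: Write BETWEEN 303.4 AND 1061.1

Corrected query:
SELECT id, product, total FROM orders WHERE total BETWEEN 303.4 AND 1061.1

Result:
id | product | total 
---+---------+-------
3  | Cable   | 309.68
5  | Phone   | 899.22
7  | Tablet  | 525.72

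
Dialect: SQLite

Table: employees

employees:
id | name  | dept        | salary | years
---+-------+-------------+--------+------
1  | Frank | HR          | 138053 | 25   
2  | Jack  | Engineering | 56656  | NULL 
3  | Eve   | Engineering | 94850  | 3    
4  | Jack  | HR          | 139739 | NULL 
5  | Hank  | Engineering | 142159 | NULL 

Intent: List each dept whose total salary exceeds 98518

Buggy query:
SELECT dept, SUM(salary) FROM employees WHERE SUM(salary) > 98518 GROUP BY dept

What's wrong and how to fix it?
Bug: SUM(salary) is an aggregate, but WHERE filters rows before aggregation

Fix: Move the aggregate condition to a HAVING clause

Corrected query:
SELECT dept, SUM(salary) FROM employees GROUP BY dept HAVING SUM(salary) > 98518

Result:
dept        | SUM(salary)
------------+------------
Engineering | 293665     
HR          | 277792     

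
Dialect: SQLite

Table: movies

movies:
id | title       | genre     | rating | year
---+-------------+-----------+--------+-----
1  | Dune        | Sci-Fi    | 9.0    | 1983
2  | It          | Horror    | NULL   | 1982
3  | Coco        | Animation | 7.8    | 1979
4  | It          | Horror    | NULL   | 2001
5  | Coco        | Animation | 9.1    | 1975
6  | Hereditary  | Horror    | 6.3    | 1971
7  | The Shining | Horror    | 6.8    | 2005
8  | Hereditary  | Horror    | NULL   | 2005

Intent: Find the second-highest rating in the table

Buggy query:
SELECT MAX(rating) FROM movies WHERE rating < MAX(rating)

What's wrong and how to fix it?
Bug: The inner MAX is an aggregate inside WHERE, which is not allowed

Fix: Compute the overall MAX in a subquery, then take MAX of rows below it

Corrected query:
SELECT MAX(rating) FROM movies WHERE rating < (SELECT MAX(rating) FROM movies)

Result:
MAX(rating)
-----------
9          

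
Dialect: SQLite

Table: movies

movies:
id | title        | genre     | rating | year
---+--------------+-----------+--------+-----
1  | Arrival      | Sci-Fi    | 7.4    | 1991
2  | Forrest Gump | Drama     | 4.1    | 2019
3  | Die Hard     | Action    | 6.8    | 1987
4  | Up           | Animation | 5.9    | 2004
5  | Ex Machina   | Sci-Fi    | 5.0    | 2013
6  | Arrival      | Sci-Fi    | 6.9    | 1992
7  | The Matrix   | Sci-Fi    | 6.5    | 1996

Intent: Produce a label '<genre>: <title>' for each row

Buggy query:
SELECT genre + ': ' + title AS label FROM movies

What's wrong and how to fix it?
Bug: '+' is numeric addition; on text columns SQLite converts them to 0 instead of concatenating

Fix: Use the || operator for string concatenation

Corrected query:
SELECT genre || ': ' || title AS label FROM movies

Result:
label              
-------------------
Sci-Fi: Arrival    
Drama: Forrest Gump
Action: Die Hard   
Animation: Up      
Sci-Fi: Ex Machina 
Sci-Fi: Arrival    
Sci-Fi: The Matrix 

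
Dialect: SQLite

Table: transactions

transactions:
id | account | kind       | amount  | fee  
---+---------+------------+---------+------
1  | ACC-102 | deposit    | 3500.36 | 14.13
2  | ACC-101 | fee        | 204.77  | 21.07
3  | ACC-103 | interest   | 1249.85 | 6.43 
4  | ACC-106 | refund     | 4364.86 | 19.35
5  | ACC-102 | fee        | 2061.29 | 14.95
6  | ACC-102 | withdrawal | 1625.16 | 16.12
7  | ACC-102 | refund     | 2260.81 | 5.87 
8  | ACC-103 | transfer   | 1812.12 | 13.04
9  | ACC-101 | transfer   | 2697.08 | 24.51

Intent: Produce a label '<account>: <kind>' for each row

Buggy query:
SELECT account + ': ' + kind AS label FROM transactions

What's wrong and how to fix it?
Bug: SQLite uses || for string concatenation; + coerces text to numbers (yielding 0)

Fix: Replace + with || to concatenate text

Corrected query:
SELECT account || ': ' || kind AS label FROM transactions

Result:
label              
-------------------
ACC-102: deposit   
ACC-101: fee       
ACC-103: interest  
ACC-106: refund    
ACC-102: fee       
ACC-102: withdrawal
ACC-102: refund    
ACC-103: transfer  
ACC-101: transfer  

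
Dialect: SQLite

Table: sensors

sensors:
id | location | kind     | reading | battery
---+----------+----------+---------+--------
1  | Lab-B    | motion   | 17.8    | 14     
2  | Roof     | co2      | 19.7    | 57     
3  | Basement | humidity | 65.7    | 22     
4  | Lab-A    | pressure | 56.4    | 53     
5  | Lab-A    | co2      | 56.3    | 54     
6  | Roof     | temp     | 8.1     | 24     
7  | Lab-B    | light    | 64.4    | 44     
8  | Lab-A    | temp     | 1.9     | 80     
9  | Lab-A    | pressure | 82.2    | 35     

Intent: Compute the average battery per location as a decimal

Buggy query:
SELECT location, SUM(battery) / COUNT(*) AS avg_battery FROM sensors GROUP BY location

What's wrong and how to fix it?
Bug: SUM(battery) and COUNT(*) are both integers; the division truncates the fractional part

Fix: Cast one side to REAL so the division keeps the fractional part

Corrected query:
SELECT location, SUM(battery) * 1.0 / COUNT(*) AS avg_battery FROM sensors GROUP BY location

Result:
location | avg_battery
---------+------------
Basement | 22         
Lab-A    | 55.5       
Lab-B    | 29         
Roof     | 40.5       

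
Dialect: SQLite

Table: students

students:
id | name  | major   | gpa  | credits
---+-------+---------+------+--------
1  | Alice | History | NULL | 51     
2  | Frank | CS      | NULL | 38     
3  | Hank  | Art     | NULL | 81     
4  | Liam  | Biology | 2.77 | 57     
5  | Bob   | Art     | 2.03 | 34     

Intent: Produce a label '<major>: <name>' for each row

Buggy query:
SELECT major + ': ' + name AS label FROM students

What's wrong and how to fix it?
Bug: SQLite uses || for string concatenation; + coerces text to numbers (yielding 0)

Fix: Replace + with || to concatenate text

Corrected query:
SELECT major || ': ' || name AS label FROM students

Result:
label         
--------------
History: Alice
CS: Frank     
Art: Hank     
Biology: Liam 
Art: Bob      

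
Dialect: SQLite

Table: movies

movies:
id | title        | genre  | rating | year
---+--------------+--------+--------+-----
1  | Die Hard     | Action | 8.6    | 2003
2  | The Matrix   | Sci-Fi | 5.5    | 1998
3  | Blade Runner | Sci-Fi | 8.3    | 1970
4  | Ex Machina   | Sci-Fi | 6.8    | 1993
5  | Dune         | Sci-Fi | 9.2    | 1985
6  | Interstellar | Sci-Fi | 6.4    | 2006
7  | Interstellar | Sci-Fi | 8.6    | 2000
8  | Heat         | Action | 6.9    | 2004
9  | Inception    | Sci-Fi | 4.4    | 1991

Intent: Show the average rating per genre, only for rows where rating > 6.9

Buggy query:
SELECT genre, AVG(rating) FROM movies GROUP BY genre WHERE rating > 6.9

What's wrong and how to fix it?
Bug: WHERE cannot follow GROUP BY

Fix: Place WHERE between FROM and GROUP BY

Corrected query:
SELECT genre, AVG(rating) FROM movies WHERE rating > 6.9 GROUP BY genre

Result:
genre  | AVG(rating)
-------+------------
Action | 8.6        
Sci-Fi | 8.7        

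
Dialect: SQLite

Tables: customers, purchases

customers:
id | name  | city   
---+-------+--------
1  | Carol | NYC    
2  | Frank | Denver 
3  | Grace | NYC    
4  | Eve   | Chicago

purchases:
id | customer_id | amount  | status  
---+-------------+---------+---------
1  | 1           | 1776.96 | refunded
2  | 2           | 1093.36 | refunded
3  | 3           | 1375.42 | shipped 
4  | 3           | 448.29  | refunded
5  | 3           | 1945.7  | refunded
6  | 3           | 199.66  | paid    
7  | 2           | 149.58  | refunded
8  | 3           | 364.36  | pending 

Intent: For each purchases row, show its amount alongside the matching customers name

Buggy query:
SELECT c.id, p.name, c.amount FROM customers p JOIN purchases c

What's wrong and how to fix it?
Bug: Missing join condition: each purchases row is matched to all customers rows instead of just its own

Fix: Add ON c.customer_id = p.id to the JOIN

Corrected query:
SELECT c.id, p.name, c.amount FROM customers p JOIN purchases c ON c.customer_id = p.id

Result:
id | name  | amount 
---+-------+--------
1  | Carol | 1776.96
2  | Frank | 1093.36
3  | Grace | 1375.42
4  | Grace | 448.29 
5  | Grace | 1945.7 
6  | Grace | 199.66 
7  | Frank | 149.58 
8  | Grace | 364.36 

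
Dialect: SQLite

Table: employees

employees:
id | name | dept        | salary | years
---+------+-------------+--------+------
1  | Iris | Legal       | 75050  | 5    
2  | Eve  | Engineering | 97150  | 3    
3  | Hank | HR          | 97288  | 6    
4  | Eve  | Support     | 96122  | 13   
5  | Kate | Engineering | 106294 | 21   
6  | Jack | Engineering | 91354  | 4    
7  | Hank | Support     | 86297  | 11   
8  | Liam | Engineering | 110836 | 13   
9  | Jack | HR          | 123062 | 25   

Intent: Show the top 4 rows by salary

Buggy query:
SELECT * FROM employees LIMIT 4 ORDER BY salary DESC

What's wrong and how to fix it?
Bug: ORDER BY cannot follow LIMIT; LIMIT is the final clause

Fix: Sort with ORDER BY, then apply LIMIT

Corrected query:
SELECT * FROM employees ORDER BY salary DESC LIMIT 4

Result:
id | name | dept        | salary | years
---+------+-------------+--------+------
9  | Jack | HR          | 123062 | 25   
8  | Liam | Engineering | 110836 | 13   
5  | Kate | Engineering | 106294 | 21   
3  | Hank | HR          | 97288  | 6    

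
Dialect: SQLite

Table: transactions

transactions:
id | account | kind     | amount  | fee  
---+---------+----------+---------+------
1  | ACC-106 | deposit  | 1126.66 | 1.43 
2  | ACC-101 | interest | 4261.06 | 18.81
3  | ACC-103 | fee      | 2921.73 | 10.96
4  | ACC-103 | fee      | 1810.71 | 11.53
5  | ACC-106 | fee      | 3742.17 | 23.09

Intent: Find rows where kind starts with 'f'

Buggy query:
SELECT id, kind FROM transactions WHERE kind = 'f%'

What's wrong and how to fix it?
Bug: Wildcards only work with LIKE; '=' treats '%' as a literal character

Fix: Use LIKE for wildcard pattern matching

Corrected query:
SELECT id, kind FROM transactions WHERE kind LIKE 'f%'

Result:
id | kind
---+-----
3  | fee 
4  | fee 
5  | fee 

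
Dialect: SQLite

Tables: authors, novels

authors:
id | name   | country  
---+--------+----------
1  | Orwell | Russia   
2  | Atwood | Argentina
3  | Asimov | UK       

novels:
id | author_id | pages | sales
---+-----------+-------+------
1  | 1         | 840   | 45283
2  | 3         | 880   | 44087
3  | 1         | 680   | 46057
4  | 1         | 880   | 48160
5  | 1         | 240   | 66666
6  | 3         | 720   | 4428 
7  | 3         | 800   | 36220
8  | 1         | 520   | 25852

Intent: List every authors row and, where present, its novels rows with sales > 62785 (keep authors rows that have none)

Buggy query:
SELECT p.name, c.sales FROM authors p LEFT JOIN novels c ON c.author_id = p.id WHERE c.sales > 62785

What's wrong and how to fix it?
Bug: A WHERE condition on the right-hand table after LEFT JOIN drops unmatched parents

Fix: Put 'c.sales > 62785' in the JOIN's ON clause instead of WHERE

Corrected query:
SELECT p.name, c.sales FROM authors p LEFT JOIN novels c ON c.author_id = p.id AND c.sales > 62785

Result:
name   | sales
-------+------
Orwell | 66666
Atwood | NULL 
Asimov | NULL 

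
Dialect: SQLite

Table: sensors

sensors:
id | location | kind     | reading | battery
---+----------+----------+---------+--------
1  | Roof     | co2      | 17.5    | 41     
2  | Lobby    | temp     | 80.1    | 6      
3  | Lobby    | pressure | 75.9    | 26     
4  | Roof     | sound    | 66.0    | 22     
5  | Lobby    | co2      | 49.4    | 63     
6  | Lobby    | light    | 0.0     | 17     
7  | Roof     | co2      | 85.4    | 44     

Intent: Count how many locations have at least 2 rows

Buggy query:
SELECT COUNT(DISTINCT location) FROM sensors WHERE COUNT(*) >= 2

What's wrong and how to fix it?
Bug: COUNT(*) cannot appear in WHERE; the per-group count doesn't exist yet

Fix: Group first with HAVING COUNT(*) >= 2, then COUNT the resulting groups

Corrected query:
SELECT COUNT(*) FROM (SELECT location FROM sensors GROUP BY location HAVING COUNT(*) >= 2)

Result:
COUNT(*)
--------
2       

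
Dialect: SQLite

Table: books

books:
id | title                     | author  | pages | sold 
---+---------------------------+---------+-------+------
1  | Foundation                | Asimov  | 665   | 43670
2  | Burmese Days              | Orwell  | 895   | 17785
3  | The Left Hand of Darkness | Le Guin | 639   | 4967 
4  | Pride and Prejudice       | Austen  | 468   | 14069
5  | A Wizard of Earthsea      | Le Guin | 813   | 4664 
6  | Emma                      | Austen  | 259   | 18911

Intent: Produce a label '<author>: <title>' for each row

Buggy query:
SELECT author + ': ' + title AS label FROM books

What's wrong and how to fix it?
Bug: SQLite uses || for string concatenation; + coerces text to numbers (yielding 0)

Fix: Use the || operator for string concatenation

Corrected query:
SELECT author || ': ' || title AS label FROM books

Result:
label                             
----------------------------------
Asimov: Foundation                
Orwell: Burmese Days              
Le Guin: The Left Hand of Darkness
Austen: Pride and Prejudice       
Le Guin: A Wizard of Earthsea     
Austen: Emma                      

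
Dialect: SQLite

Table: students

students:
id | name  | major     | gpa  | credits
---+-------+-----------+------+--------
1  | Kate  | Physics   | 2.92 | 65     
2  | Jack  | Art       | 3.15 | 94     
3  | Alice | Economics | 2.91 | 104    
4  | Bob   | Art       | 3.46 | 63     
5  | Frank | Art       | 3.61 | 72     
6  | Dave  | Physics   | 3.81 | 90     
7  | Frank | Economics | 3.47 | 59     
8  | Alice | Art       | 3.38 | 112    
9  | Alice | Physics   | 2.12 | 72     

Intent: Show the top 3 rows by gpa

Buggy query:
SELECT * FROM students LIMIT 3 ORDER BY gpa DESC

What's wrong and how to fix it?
Bug: LIMIT must come after ORDER BY

Fix: Swap the clauses: ORDER BY first, then LIMIT

Corrected query:
SELECT * FROM students ORDER BY gpa DESC LIMIT 3

Result:
id | name  | major     | gpa  | credits
---+-------+-----------+------+--------
6  | Dave  | Physics   | 3.81 | 90     
5  | Frank | Art       | 3.61 | 72     
7  | Frank | Economics | 3.47 | 59     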